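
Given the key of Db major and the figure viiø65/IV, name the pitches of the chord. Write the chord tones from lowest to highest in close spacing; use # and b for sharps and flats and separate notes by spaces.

Ab Cb Eb F

viiø65/IV is a secondary leading-tone chord. The target IV is Gb in Db major; the applied chord is rooted a semitone below, on F.
Building a half-diminished seventh chord on F gives F-Ab-Cb-Eb.
With the 65 figure the chord is in first inversion; from the bass Ab upward in close position it reads Ab-Cb-Eb-F.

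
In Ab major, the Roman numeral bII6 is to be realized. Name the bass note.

Db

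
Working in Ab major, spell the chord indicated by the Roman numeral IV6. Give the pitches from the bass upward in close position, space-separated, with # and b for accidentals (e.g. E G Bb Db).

F Ab Db

In Ab major, scale degree 4 is Db, and the diatonic chord built there is a major triad.
Stacking thirds from Db gives Db-F-Ab.
With the 6 figure the chord is in first inversion; from the bass F upward in close position it reads F-Ab-Db.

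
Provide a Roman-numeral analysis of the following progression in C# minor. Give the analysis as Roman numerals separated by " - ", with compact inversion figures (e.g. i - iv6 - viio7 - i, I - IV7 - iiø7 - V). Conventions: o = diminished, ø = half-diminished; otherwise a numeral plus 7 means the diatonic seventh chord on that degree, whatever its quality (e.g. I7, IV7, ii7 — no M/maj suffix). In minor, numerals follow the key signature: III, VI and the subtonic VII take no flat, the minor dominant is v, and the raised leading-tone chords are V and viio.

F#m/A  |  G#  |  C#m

F#m/A: root F# is the subdominant; minor triad there is iv6.
G#: root G# is the dominant; major triad there is V.
C#m has root C#, degree 1 in C# minor, so i.

iv6 - V - i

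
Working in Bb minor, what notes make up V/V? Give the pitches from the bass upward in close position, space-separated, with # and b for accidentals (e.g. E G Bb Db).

V/V is a secondary dominant — the dominant triad of V. V in Bb minor is F, so the applied chord's root is C, a perfect fifth above.
Building a major triad on C gives C-E-G.

C E G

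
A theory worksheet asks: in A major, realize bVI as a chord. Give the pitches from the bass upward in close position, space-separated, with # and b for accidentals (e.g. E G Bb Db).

bVI is a major triad on the lowered sixth degree, borrowed from the parallel minor. In A major that root is F.
So the chord is F-A-C.

F A C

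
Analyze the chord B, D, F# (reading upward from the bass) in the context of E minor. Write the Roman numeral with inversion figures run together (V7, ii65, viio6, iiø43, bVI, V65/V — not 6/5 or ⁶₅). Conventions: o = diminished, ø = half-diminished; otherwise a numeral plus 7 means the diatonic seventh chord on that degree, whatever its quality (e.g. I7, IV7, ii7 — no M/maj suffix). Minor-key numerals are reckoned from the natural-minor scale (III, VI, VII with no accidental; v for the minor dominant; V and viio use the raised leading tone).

v

The pitches B-D-F# form a minor triad rooted on B.
B is scale degree 5 in E minor, and a minor triad on that degree is written v.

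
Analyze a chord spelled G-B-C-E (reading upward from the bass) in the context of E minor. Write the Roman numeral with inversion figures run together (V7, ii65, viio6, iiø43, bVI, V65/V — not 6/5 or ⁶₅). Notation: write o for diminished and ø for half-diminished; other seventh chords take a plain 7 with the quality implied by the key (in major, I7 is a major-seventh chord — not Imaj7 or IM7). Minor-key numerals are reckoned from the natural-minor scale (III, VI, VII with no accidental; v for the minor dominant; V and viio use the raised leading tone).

The pitches C-E-G-B form a major seventh chord rooted on C.
In E minor, C is the submediant; the diatonic major seventh chord there is VI7.
With G in the bass the chord is in second inversion, so the figured bass is 43.

VI43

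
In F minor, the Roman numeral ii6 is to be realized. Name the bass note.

ii in F minor has root G; the chord is G-Bb-D.
The figure 6 means first inversion — the third is in the bass.

Bb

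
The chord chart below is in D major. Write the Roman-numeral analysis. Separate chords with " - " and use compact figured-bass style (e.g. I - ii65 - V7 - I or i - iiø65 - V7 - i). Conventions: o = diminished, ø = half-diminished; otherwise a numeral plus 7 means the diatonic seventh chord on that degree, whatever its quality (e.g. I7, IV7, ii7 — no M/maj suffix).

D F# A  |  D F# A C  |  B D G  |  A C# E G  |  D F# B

I - V7/IV - IV6 - V7 - vi6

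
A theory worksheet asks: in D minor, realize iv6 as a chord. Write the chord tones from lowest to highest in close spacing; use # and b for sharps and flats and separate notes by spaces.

Bb D G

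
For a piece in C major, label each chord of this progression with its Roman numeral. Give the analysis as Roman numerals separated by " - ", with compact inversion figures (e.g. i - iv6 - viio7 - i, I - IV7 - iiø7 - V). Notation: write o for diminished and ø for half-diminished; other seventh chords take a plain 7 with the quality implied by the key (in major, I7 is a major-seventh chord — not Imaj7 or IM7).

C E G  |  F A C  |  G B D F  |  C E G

I - IV - V7 - I

C-E-G: root C is the tonic; major triad there is I.
F-A-C: major triad on F = scale degree 4 → IV.
G-B-D-F: root G is the dominant; dominant seventh chord there is V7.
C-E-G: root C is the tonic; major triad there is I.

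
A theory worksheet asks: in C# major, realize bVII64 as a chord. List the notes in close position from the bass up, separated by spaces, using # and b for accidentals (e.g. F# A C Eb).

F# B D#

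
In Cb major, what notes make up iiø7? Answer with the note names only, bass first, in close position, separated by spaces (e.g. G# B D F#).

Db Fb Abb Cb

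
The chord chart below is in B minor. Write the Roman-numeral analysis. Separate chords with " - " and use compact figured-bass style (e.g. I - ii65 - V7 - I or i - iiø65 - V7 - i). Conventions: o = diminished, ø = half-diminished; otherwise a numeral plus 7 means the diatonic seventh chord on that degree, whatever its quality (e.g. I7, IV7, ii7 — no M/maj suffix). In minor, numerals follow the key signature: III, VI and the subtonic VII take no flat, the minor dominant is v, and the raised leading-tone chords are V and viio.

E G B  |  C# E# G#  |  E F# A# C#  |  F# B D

E-G-B: minor triad on E = scale degree 4 → iv.
C#-E#-G# is the secondary dominant of V (major triad on C#): V/V.
E-F#-A#-C# has root F#, degree 5 in B minor, so V42.
F#-B-D: root B is the tonic; minor triad there is i64.

iv - V/V - V42 - i64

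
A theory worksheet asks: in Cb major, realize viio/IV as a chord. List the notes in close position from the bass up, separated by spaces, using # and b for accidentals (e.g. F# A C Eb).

Eb Gb Bbb

viio/IV is a secondary leading-tone chord. The target IV is Fb in Cb major; the applied chord is rooted a semitone below, on Eb.
Building a diminished triad on Eb gives Eb-Gb-Bbb.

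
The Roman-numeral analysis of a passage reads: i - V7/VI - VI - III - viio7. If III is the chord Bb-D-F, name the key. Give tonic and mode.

The chord Bb is a major triad rooted on Bb; its label is III.
Counting down 2 scale steps from Bb places the tonic on G; a major triad on degree 3 is diatonic only in minor.

G minor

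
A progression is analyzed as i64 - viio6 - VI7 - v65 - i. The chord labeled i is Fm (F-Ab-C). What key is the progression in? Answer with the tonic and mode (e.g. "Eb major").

i is given as F-Ab-C — a minor triad with root F.
If F is scale degree 1 and the mode makes that degree carry a minor triad, the tonic is F and the mode is minor.

F minor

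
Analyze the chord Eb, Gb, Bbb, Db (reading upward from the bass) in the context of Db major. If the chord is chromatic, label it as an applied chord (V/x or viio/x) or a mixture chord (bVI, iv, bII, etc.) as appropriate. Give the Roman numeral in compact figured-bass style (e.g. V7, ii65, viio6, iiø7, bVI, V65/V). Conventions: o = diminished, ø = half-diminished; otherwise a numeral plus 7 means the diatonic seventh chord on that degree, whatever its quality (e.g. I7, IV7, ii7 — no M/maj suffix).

iiø7

The pitches Eb-Gb-Bbb-Db form a half-diminished seventh chord rooted on Eb.
Eb is the second degree of Db major. This is the half-diminished supertonic seventh, borrowed from the parallel minor.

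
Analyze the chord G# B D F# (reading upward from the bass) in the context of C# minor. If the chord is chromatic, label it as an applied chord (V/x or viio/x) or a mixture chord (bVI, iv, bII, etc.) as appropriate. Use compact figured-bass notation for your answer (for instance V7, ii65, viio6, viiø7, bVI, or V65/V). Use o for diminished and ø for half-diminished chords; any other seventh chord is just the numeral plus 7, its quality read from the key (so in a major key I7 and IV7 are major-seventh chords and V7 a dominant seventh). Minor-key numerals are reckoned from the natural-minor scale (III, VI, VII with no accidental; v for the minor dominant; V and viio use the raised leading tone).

viiø7/VI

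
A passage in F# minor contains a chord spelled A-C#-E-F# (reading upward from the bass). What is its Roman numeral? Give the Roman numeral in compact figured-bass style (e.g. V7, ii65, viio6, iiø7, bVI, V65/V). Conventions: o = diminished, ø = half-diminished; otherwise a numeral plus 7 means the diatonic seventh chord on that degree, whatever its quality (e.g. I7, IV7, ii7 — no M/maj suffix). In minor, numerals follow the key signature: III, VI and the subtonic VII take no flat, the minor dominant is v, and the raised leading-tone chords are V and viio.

i65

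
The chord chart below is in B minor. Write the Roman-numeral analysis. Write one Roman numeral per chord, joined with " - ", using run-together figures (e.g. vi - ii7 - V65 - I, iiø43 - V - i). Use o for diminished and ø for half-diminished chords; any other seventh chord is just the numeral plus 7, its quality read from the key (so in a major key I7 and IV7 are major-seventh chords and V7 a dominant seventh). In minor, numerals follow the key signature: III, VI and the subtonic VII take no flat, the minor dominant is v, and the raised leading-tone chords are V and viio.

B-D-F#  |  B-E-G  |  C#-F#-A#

B-D-F#: root B is the tonic; minor triad there is i.
B-E-G: minor triad on E = scale degree 4 → iv64.
C#-F#-A#: root F# is the dominant; major triad there is V64.

i - iv64 - V64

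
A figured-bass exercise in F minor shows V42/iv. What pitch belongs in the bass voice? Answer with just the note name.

The applied chord V42/iv is rooted on F: F-A-C-Eb.
The figure 42 means third inversion — the seventh is in the bass.

Eb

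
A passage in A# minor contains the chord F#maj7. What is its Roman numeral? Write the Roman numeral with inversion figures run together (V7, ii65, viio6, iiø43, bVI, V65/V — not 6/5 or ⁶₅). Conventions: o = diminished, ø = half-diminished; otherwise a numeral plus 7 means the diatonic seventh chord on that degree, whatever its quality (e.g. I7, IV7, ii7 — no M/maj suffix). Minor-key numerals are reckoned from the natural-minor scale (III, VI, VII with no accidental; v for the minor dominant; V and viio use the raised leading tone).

Stacked in thirds the chord is F#-A#-C#-E#: a major seventh chord on F#.
F# is scale degree 6 in A# minor, and a major seventh chord on that degree is written VI7.

VI7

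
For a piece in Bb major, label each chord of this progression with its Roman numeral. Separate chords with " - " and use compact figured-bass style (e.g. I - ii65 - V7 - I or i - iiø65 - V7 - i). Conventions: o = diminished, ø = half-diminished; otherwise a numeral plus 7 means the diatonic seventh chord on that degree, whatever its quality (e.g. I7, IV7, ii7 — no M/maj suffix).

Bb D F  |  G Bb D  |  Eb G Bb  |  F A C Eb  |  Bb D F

I - vi - IV - V7 - I

Bb-D-F: major triad on Bb = scale degree 1 → I.
G-Bb-D: minor triad on G = scale degree 6 → vi.
Eb-G-Bb has root Eb, degree 4 in Bb major, so IV.
F-A-C-Eb: dominant seventh chord on F = scale degree 5 → V7.
Bb-D-F: major triad on Bb = scale degree 1 → I.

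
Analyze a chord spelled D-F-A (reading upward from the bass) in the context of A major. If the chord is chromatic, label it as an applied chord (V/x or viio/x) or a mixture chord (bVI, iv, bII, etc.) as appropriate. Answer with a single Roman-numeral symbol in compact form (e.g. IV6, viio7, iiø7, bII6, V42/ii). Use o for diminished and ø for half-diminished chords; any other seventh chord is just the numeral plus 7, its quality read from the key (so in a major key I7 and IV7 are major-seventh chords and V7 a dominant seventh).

Stacked in thirds the chord is D-F-A: a minor triad on D.
D is the fourth degree of A major. This is the minor subdominant, borrowed from the parallel minor.

iv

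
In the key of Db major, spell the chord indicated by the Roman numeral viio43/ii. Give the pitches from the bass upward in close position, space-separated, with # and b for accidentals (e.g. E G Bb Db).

Ab Cb D F

The slash marks an applied leading-tone chord: viio of ii. In Db major, ii is Eb, so the leading tone to it is D, a half step below.
Building a fully diminished seventh chord on D gives D-F-Ab-Cb.
The figured bass 43 indicates second inversion, placing the fifth (Ab) in the bass: Ab-Cb-D-F.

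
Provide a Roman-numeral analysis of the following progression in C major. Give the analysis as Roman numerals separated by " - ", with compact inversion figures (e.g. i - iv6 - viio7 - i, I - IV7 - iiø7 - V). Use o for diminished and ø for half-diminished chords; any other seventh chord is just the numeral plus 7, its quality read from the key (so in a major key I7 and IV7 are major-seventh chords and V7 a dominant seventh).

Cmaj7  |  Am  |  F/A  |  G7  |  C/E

I7 - vi - IV6 - V7 - I6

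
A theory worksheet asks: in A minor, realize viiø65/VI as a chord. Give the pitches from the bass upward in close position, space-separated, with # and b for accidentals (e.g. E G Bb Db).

G Bb D E

viiø65/VI is a secondary leading-tone chord. The target VI is F in A minor; the applied chord is rooted a semitone below, on E.
Building a half-diminished seventh chord on E gives E-G-Bb-D.
With the 65 figure the chord is in first inversion; from the bass G upward in close position it reads G-Bb-D-E.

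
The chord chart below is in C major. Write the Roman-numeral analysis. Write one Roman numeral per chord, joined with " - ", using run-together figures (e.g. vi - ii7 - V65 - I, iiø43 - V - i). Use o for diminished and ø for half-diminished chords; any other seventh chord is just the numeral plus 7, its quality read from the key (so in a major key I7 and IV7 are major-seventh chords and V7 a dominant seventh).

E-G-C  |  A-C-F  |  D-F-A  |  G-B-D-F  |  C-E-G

I6 - IV6 - ii - V7 - I

E-G-C has root C, degree 1 in C major, so I6.
A-C-F: root F is the subdominant; major triad there is IV6.
D-F-A: minor triad on D = scale degree 2 → ii.
G-B-D-F has root G, degree 5 in C major, so V7.
C-E-G: root C is the tonic; major triad there is I.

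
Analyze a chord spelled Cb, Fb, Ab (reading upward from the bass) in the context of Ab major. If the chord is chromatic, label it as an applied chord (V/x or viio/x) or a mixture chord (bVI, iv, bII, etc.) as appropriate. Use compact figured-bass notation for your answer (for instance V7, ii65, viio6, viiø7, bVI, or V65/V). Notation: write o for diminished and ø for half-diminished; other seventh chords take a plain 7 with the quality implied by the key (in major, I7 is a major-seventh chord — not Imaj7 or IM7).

bVI64

The pitches Fb-Ab-Cb form a major triad rooted on Fb.
Fb is the lowered sixth degree of Ab major (diatonic 6 would be F). This is a major triad on the lowered sixth degree, borrowed from the parallel minor.
With Cb in the bass the chord is in second inversion, so the figured bass is 64.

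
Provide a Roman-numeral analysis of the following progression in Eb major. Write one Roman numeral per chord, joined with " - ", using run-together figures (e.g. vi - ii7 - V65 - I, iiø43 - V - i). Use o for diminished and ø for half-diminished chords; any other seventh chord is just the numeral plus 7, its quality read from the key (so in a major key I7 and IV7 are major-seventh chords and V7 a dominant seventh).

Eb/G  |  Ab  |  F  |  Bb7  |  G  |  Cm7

I6 - IV - V/V - V7 - V/vi - vi7

Eb/G: major triad on Eb = scale degree 1 → I6.
Ab: major triad on Ab = scale degree 4 → IV.
F is the secondary dominant of V (major triad on F): V/V.
Bb7 has root Bb, degree 5 in Eb major, so V7.
G: a major triad on G, the applied dominant of vi → V/vi.
Cm7: root C is the submediant; minor seventh chord there is vi7.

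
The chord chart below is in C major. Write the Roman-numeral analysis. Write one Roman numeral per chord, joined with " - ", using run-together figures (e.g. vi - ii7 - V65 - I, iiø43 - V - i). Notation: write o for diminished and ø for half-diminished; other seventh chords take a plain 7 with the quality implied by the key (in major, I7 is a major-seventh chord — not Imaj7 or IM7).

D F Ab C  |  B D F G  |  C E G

D-F-Ab-C: D with this quality isn't in the key; it's iiø7, borrowed from the parallel minor.
B-D-F-G has root G, degree 5 in C major, so V65.
C-E-G: root C is the tonic; major triad there is I.

iiø7 - V65 - I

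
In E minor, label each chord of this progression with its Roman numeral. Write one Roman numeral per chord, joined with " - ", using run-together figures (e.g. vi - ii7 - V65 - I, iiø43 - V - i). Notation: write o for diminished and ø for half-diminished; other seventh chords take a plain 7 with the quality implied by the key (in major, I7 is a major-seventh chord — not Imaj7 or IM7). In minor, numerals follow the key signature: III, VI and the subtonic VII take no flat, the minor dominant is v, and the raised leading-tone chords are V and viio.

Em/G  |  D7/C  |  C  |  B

Em/G: root E is the tonic; minor triad there is i6.
D7/C: dominant seventh chord on D = scale degree 7 → VII42.
C: major triad on C = scale degree 6 → VI.
B: root B is the dominant; major triad there is V.

i6 - VII42 - VI - V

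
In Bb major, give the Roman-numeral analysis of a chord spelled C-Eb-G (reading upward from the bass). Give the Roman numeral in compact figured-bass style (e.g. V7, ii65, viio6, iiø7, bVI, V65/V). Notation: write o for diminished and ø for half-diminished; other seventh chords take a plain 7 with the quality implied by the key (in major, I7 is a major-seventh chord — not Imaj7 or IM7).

ii

Stacked in thirds the chord is C-Eb-G: a minor triad on C.
In Bb major, C is the supertonic; the diatonic minor triad there is ii.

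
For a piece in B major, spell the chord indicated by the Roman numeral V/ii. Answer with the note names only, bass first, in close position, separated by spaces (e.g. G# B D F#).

G# B# D#

V/ii is a secondary dominant — the dominant triad of ii. ii in B major is C#, so the applied chord's root is G#, a perfect fifth above.
Building a major triad on G# gives G#-B#-D#.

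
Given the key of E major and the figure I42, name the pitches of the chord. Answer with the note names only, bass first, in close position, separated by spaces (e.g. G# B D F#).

D# E G# B

The numeral's case and figure indicate a major seventh chord. In E major its root, scale degree 1, is E.
That chord is spelled E-G#-B-D#.
With the 42 figure the chord is in third inversion; from the bass D# upward in close position it reads D#-E-G#-B.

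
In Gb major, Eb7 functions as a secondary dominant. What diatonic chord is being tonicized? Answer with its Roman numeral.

ii

The chord is a dominant seventh chord on Eb.
A dominant resolves down a perfect fifth: Eb → Ab. In Gb major, Ab is scale degree 2, i.e. ii.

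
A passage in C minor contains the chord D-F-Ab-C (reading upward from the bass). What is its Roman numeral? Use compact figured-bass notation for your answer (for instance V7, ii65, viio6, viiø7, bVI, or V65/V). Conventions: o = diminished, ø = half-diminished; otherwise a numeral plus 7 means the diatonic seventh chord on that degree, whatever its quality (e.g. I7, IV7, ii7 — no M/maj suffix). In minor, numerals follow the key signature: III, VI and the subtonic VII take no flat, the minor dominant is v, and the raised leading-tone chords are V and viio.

iiø7

The pitches D-F-Ab-C form a half-diminished seventh chord rooted on D.
In C minor, D is the supertonic; the diatonic half-diminished seventh chord there is iiø7.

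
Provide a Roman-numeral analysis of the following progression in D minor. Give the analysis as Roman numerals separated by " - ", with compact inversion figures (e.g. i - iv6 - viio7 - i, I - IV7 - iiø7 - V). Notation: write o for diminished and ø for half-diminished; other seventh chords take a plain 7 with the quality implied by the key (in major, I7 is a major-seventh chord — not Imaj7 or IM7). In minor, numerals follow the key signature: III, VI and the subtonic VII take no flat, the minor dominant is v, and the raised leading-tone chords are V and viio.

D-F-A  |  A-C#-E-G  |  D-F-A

i - V7 - i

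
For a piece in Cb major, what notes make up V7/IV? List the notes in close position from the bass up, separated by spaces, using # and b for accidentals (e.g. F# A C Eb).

Cb Eb Gb Bbb

The slash means an applied dominant: we want the dominant of IV. In Cb major, IV is Fb major, and its dominant is built on Cb.
Building a dominant seventh chord on Cb gives Cb-Eb-Gb-Bbb.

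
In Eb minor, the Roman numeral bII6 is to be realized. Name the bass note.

bII in Eb minor has root Fb; the chord is Fb-Ab-Cb.
The figure 6 means first inversion — the third is in the bass.

Ab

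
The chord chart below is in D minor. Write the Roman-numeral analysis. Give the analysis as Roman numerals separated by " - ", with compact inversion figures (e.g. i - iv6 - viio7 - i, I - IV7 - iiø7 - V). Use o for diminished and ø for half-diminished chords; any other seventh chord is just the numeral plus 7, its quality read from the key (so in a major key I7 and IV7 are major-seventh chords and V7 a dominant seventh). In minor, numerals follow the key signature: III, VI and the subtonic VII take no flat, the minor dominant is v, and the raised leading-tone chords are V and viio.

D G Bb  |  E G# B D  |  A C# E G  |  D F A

D-G-Bb: minor triad on G = scale degree 4 → iv64.
E-G#-B-D is the secondary dominant of V (dominant seventh chord on E): V7/V.
A-C#-E-G: dominant seventh chord on A = scale degree 5 → V7.
D-F-A has root D, degree 1 in D minor, so i.

iv64 - V7/V - V7 - i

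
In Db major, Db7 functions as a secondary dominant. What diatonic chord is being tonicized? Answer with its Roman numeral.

The chord is a dominant seventh chord on Db.
A dominant resolves down a perfect fifth: Db → Gb. In Db major, Gb is scale degree 4, i.e. IV.

IV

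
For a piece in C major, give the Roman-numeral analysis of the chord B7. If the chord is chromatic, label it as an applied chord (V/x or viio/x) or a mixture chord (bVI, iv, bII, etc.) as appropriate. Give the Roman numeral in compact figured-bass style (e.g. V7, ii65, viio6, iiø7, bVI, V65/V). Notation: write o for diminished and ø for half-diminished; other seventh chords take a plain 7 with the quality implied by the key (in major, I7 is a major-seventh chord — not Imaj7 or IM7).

V7/iii

Stacked in thirds the chord is B-D#-F#-A: a dominant seventh chord on B.
B is not a diatonic chord root with this quality in C major, but it lies a perfect fifth above E (iii), so the chord functions as an applied dominant of iii.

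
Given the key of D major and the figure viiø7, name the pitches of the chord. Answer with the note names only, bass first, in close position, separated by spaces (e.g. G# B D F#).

The numeral's case and figure indicate a half-diminished seventh chord. In D major its root, the leading tone, is C#.
That chord is spelled C#-E-G-B.

C# E G B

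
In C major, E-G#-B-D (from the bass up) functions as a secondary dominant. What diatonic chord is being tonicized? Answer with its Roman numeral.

The chord is a dominant seventh chord on E.
A dominant resolves down a perfect fifth: E → A. In C major, A is scale degree 6, i.e. vi.

vi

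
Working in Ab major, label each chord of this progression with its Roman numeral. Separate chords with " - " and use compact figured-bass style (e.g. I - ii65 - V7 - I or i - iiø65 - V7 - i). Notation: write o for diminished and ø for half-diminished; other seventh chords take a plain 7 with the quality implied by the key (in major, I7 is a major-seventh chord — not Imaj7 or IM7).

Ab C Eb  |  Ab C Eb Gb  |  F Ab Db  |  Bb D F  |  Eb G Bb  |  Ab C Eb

I - V7/IV - IV6 - V/V - V - I

Ab-C-Eb has root Ab, degree 1 in Ab major, so I.
Ab-C-Eb-Gb: a dominant seventh chord on Ab, the applied dominant of IV → V7/IV.
F-Ab-Db: major triad on Db = scale degree 4 → IV6.
Bb-D-F: a major triad on Bb, the applied dominant of V → V/V.
Eb-G-Bb has root Eb, degree 5 in Ab major, so V.
Ab-C-Eb has root Ab, degree 1 in Ab major, so I.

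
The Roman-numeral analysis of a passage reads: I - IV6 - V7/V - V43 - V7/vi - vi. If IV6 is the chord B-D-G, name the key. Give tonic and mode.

D major

The chord G/B is a major triad rooted on G; its label is IV6.
If G is scale degree 4 and the mode makes that degree carry a major triad, the tonic is D and the mode is major.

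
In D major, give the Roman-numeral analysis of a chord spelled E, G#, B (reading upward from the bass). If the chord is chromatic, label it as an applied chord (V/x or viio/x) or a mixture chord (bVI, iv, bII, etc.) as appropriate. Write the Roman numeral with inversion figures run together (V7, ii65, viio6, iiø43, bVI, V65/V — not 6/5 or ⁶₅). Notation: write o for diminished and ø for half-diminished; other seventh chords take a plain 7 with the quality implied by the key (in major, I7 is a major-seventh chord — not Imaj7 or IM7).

V/V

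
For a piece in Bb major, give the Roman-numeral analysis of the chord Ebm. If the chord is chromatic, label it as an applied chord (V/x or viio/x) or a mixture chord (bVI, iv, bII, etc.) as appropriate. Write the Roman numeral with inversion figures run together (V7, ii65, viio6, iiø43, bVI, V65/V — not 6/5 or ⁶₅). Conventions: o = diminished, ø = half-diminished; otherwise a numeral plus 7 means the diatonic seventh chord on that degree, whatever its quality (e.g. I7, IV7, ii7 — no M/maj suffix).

iv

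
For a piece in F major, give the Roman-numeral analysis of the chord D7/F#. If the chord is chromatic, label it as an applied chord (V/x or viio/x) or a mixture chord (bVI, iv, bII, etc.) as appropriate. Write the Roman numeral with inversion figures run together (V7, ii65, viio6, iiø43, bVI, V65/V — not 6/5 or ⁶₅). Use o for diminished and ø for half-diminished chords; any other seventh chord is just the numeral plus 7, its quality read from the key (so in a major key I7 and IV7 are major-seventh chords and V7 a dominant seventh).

V65/ii

The pitches D-F#-A-C form a dominant seventh chord rooted on D.
D is not a diatonic chord root with this quality in F major, but it lies a perfect fifth above G (ii), so the chord functions as an applied dominant of ii.
With F# in the bass the chord is in first inversion, so the figured bass is 65.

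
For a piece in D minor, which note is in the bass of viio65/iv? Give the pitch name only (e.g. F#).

The applied chord viio65/iv is rooted on F#: F#-A-C-Eb.
The figure 65 means first inversion — the third is in the bass.

A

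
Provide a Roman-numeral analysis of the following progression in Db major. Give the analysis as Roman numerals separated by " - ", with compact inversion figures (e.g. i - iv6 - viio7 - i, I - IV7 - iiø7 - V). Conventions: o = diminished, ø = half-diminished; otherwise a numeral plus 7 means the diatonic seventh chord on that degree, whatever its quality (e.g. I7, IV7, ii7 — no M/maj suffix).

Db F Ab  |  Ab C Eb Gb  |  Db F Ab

I - V7 - I

Db-F-Ab: major triad on Db = scale degree 1 → I.
Ab-C-Eb-Gb: dominant seventh chord on Ab = scale degree 5 → V7.
Db-F-Ab: major triad on Db = scale degree 1 → I.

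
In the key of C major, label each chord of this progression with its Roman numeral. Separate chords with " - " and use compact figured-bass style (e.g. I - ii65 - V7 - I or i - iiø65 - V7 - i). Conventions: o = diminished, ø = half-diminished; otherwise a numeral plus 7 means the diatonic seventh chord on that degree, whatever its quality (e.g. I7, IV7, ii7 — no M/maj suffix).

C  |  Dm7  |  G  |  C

I - ii7 - V - I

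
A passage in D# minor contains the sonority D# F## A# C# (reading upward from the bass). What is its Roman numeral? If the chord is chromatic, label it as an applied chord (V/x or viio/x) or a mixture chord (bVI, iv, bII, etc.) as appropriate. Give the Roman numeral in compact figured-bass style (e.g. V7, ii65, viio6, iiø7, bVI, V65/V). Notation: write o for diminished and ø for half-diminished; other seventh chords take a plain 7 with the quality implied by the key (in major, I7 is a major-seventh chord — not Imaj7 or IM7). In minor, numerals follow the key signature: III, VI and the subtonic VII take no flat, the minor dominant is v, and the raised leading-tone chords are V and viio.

Stacked in thirds the chord is D#-F##-A#-C#: a dominant seventh chord on D#.
D# is not a diatonic chord root with this quality in D# minor, but it lies a perfect fifth above G# (iv), so the chord functions as an applied dominant of iv.

V7/iv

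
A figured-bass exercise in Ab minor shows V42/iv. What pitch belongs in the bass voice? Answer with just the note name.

Gb

The applied chord V42/iv is rooted on Ab: Ab-C-Eb-Gb.
The figure 42 means third inversion — the seventh is in the bass.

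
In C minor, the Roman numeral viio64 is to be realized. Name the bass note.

F

viio in C minor has root B; the chord is B-D-F.
The figure 64 means second inversion — the fifth is in the bass.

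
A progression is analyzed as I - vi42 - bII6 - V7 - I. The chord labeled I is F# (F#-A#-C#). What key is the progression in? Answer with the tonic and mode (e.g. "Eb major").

The chord F# is a major triad rooted on F#; its label is I.
If F# is scale degree 1 and the mode makes that degree carry a major triad, the tonic is F# and the mode is major.

F# major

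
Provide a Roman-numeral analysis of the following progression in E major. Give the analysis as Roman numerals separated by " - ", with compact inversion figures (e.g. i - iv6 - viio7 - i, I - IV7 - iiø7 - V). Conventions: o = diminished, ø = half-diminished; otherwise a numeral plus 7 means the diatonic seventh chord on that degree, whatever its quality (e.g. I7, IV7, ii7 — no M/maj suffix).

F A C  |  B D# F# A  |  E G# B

bII - V7 - I

F-A-C is non-diatonic — a major triad on the lowered supertonic (F): the Neapolitan chord, bII.
B-D#-F#-A: dominant seventh chord on B = scale degree 5 → V7.
E-G#-B: major triad on E = scale degree 1 → I.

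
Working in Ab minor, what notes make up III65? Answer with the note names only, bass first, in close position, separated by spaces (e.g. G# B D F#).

Eb Gb Bb Cb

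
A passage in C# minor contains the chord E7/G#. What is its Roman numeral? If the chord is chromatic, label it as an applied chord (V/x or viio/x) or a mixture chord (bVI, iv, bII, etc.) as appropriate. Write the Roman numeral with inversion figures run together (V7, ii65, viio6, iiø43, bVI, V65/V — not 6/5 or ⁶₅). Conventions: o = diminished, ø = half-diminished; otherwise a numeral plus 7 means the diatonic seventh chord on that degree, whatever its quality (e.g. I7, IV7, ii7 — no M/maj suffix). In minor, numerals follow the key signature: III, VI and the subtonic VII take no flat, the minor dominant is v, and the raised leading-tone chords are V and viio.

Stacked in thirds the chord is E-G#-B-D: a dominant seventh chord on E.
E is not a diatonic chord root with this quality in C# minor, but it lies a perfect fifth above A (VI), so the chord functions as an applied dominant of VI.
With G# in the bass the chord is in first inversion, so the figured bass is 65.

V65/VI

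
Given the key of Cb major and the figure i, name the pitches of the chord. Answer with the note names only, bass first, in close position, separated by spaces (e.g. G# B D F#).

Cb Ebb Gb

i is the minor tonic, borrowed from the parallel minor. In Cb major that root is Cb.
So the chord is Cb-Ebb-Gb.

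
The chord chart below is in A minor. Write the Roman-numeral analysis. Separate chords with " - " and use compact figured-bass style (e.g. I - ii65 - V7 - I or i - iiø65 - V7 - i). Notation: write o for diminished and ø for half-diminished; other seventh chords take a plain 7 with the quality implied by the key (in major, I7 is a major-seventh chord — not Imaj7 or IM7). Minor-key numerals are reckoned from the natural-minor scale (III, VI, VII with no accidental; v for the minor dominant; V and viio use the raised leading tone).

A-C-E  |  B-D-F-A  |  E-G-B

i - iiø7 - v

A-C-E: root A is the tonic; minor triad there is i.
B-D-F-A: root B is the supertonic; half-diminished seventh chord there is iiø7.
E-G-B has root E, degree 5 in A minor, so v.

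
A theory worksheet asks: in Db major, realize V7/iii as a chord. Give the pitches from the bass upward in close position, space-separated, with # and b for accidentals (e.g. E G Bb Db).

C E G Bb

V7/iii is a secondary dominant — the dominant seventh of iii. iii in Db major is F, so the applied chord's root is C, a perfect fifth above.
Building a dominant seventh chord on C gives C-E-G-Bb.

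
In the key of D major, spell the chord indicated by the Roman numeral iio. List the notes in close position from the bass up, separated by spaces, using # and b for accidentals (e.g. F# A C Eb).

iio is the diminished supertonic triad, borrowed from the parallel minor. In D major that root is E.
So the chord is E-G-Bb, a diminished triad.

E G Bb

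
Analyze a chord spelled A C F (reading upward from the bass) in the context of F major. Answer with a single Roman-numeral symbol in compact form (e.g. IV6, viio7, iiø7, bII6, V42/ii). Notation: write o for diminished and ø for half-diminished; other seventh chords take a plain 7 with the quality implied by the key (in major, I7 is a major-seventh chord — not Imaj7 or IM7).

I6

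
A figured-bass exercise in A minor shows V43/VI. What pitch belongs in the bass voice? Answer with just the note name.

G

The applied chord V43/VI is rooted on C: C-E-G-Bb.
The figure 43 means second inversion — the fifth is in the bass.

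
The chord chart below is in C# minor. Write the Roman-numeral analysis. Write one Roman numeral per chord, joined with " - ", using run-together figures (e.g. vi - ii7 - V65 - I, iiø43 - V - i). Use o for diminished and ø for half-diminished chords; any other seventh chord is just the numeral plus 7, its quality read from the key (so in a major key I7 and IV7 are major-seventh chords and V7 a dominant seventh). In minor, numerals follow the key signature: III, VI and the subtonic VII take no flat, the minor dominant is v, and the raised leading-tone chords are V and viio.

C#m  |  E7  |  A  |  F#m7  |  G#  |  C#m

i - V7/VI - VI - iv7 - V - i

C#m has root C#, degree 1 in C# minor, so i.
E7 is the secondary dominant of VI (dominant seventh chord on E): V7/VI.
A has root A, degree 6 in C# minor, so VI.
F#m7: root F# is the subdominant; minor seventh chord there is iv7.
G# has root G#, degree 5 in C# minor, so V.
C#m has root C#, degree 1 in C# minor, so i.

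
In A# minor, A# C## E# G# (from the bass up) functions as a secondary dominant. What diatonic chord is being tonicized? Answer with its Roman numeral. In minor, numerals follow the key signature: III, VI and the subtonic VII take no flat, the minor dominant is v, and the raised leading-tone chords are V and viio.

iv

The chord is a dominant seventh chord on A#.
A dominant resolves down a perfect fifth: A# → D#. In A# minor, D# is scale degree 4, i.e. iv.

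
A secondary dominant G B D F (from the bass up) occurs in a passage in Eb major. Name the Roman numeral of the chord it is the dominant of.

vi

The chord is a dominant seventh chord on G.
A dominant resolves down a perfect fifth: G → C. In Eb major, C is scale degree 6, i.e. vi.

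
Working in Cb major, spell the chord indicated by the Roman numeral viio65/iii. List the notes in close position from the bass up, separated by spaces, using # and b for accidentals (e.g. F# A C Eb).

viio65/iii is a secondary leading-tone chord. The target iii is Eb in Cb major; the applied chord is rooted a semitone below, on D.
Building a fully diminished seventh chord on D gives D-F-Ab-Cb.
With the 65 figure the chord is in first inversion; from the bass F upward in close position it reads F-Ab-Cb-D.

F Ab Cb D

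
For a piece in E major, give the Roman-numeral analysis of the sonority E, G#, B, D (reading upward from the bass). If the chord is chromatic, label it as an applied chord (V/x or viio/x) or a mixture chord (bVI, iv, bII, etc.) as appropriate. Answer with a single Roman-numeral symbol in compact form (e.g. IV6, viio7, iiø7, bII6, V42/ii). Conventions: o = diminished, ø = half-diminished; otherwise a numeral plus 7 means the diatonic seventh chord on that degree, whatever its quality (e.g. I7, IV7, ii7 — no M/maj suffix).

Stacked in thirds the chord is E-G#-B-D: a dominant seventh chord on E.
E is not a diatonic chord root with this quality in E major, but it lies a perfect fifth above A (IV), so the chord functions as an applied dominant of IV.

V7/IV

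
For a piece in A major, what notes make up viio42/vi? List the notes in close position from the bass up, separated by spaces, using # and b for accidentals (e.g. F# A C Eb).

D E# G# B

The slash marks an applied leading-tone chord: viio of vi. In A major, vi is F#, so the leading tone to it is E#, a half step below.
Building a fully diminished seventh chord on E# gives E#-G#-B-D.
With the 42 figure the chord is in third inversion; from the bass D upward in close position it reads D-E#-G#-B.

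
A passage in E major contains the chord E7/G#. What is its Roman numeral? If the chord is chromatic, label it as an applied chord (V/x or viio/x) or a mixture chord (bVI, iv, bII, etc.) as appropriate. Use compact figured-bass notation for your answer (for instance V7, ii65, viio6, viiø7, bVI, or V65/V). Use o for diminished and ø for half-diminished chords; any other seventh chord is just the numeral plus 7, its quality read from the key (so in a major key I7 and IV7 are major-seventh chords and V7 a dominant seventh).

The pitches E-G#-B-D form a dominant seventh chord rooted on E.
E is not a diatonic chord root with this quality in E major, but it lies a perfect fifth above A (IV), so the chord functions as an applied dominant of IV.
With G# in the bass the chord is in first inversion, so the figured bass is 65.

V65/IV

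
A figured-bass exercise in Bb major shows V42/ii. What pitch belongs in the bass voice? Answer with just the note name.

F

The applied chord V42/ii is rooted on G: G-B-D-F.
The figure 42 means third inversion — the seventh is in the bass.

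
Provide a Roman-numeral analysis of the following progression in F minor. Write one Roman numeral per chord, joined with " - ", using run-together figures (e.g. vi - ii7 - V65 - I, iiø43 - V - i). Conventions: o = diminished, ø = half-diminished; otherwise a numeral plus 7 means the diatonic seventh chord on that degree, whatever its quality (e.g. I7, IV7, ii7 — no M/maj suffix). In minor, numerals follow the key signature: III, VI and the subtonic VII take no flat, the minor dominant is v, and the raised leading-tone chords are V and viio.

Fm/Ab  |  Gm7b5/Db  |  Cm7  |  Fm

i6 - iiø43 - v7 - i

Fm/Ab: root F is the tonic; minor triad there is i6.
Gm7b5/Db: half-diminished seventh chord on G = scale degree 2 → iiø43.
Cm7: root C is the dominant; minor seventh chord there is v7.
Fm: minor triad on F = scale degree 1 → i.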